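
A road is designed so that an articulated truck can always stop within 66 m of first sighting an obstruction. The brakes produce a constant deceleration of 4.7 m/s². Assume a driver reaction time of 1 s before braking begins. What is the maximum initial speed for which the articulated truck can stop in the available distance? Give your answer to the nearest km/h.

Maximum speed ≈ 74 km/h

Stopping distance: v·t_r + v²/(2a) = 66 with t_r = 1 s and a = 4.700 m/s².
So v² + 9.400 v − 620.40 = 0.
Positive root: v = −a·t_r + √((a·t_r)² + 2a·d) = −4.700 + √(22.090 + 620.40) = 20.6474 m/s.
20.6474 m/s × 3.6 = 74.331 km/h.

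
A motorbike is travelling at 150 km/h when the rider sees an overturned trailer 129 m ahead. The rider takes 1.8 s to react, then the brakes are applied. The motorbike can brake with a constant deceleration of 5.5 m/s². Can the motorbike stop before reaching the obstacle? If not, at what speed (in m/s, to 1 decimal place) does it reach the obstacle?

No — it strikes the obstacle at 33.8 m/s

150 km/h ÷ 3.6 = 41.6667 m/s.
Reaction distance = 41.6667 × 1.8 = 75.000 m.
Braking distance needed to stop: v²/(2a) = 1736.114 / 11.000 = 157.829 m, so total needed = 75.000 + 157.829 = 232.829 m > 129 m — it cannot stop.
Distance remaining when braking begins: 129 − 75.000 = 54.000 m.
v² = v₀² − 2a·d = 1736.114 − 2 × 5.500 × 54.000 = 1142.114 m²/s².
v = √1142.114 = 33.795 m/s.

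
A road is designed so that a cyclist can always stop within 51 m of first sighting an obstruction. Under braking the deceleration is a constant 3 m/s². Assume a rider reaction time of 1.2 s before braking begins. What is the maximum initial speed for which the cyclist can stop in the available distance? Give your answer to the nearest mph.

Stopping distance: v·t_r + v²/(2a) = 51 with t_r = 1.2 s and a = 3.000 m/s².
So v² + 7.200 v − 306.00 = 0.
Positive root: v = −a·t_r + √((a·t_r)² + 2a·d) = −3.600 + √(12.960 + 306.00) = 14.2595 m/s.
14.2595 m/s ÷ 0.44704 = 31.898 mph.

Maximum speed ≈ 32 mph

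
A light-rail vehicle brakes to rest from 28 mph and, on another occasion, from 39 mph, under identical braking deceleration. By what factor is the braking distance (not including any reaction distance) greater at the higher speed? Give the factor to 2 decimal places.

Factor ≈ 1.94

Braking distance d = v²/(2a), so with a fixed, d ∝ v².
Factor = (39/28)² = 1.3929² = 1.9402.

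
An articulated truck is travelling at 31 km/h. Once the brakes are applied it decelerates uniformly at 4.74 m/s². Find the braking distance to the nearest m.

Braking distance ≈ 8 m

31 km/h ÷ 3.6 = 8.6111 m/s.
Braking distance = v²/(2a) = 8.6111² / (2 × 4.740) = 74.151 / 9.480 = 7.822 m.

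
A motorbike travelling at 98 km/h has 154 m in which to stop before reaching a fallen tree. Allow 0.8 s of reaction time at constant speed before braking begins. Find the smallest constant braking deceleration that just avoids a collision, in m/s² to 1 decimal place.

98 km/h ÷ 3.6 = 27.2222 m/s.
Distance covered during reaction = 27.2222 × 0.8 = 21.778 m.
Distance available for braking: 154 − 21.778 = 132.222 m.
v² = 2a·d ⇒ a = v²/(2d) = 27.2222² / (2 × 132.222) = 741.048 / 264.444 = 2.8023 m/s².

Required deceleration ≈ 2.8 m/s²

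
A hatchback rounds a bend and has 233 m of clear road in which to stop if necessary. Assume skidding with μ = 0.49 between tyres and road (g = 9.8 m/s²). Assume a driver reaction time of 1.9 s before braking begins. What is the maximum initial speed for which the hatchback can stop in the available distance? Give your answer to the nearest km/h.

Maximum speed ≈ 141 km/h

a = μg = 0.49 × 9.8 = 4.802 m/s².
Stopping distance: v·t_r + v²/(2a) = 233 with t_r = 1.9 s and a = 4.802 m/s².
So v² + 18.248 v − 2237.73 = 0.
Positive root: v = −a·t_r + √((a·t_r)² + 2a·d) = −9.124 + √(83.247 + 2237.73) = 39.0525 m/s.
39.0525 m/s × 3.6 = 140.589 km/h.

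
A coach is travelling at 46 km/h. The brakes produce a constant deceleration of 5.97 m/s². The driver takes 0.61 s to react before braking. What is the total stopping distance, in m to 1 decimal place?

Total stopping distance ≈ 21.5 m

46 km/h ÷ 3.6 = 12.7778 m/s.
Reaction distance = v·t_r = 12.7778 × 0.61 = 7.794 m.
Braking distance = v²/(2a) = 12.7778² / (2 × 5.970) = 163.272 / 11.940 = 13.674 m.
Total = 7.794 + 13.674 = 21.468 m.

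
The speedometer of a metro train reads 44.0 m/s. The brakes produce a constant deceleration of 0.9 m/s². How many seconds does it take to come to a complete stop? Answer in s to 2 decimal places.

Braking time ≈ 48.89 s

Braking time = v/a = 44.0000 / 0.900 = 48.889 s.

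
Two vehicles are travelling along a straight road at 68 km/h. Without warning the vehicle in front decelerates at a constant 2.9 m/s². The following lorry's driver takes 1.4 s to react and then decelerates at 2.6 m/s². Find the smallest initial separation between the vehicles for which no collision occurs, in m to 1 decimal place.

68 km/h ÷ 3.6 = 18.8889 m/s.
Leader travels v²/(2a_L) = 356.791 / 5.800 = 61.516 m before stopping.
Follower covers v·t_r = 18.8889 × 1.4 = 26.444 m while reacting, then v²/(2a_F) = 356.791 / 5.200 = 68.614 m while braking, for a total of 26.444 + 68.614 = 95.058 m.
Since a_F ≤ a_L and the follower starts braking later, the follower is never slower than the leader, so the closest approach is when both have stopped.
Minimum gap = 95.058 − 61.516 = 33.542 m.

Minimum gap ≈ 33.5 m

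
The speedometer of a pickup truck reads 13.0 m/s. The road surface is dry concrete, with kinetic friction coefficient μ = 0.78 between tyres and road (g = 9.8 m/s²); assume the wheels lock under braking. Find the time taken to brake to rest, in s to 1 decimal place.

Braking time ≈ 1.7 s

a = μg = 0.78 × 9.8 = 7.644 m/s².
Braking time = v/a = 13.0000 / 7.644 = 1.701 s.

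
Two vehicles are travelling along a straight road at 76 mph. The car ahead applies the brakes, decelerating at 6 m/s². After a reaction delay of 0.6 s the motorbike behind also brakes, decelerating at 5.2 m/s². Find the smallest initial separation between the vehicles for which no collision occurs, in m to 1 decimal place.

76 mph × 0.44704 = 33.9750 m/s.
Leader travels v²/(2a_L) = 1154.301 / 12.000 = 96.192 m before stopping.
Follower covers v·t_r = 33.9750 × 0.6 = 20.385 m while reacting, then v²/(2a_F) = 1154.301 / 10.400 = 110.990 m while braking, for a total of 20.385 + 110.990 = 131.375 m.
Since a_F ≤ a_L and the follower starts braking later, the follower is never slower than the leader, so the closest approach is when both have stopped.
Minimum gap = 131.375 − 96.192 = 35.183 m.

Minimum gap ≈ 35.2 m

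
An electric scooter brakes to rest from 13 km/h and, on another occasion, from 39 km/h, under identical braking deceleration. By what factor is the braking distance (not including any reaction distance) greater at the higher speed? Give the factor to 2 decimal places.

Braking distance d = v²/(2a), so with a fixed, d ∝ v².
Factor = (39/13)² = 3.0000² = 9.0000.

Factor ≈ 9.00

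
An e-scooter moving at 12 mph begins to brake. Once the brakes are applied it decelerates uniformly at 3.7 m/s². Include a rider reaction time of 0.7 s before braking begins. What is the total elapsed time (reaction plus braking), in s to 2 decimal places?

Total time ≈ 2.15 s

12 mph × 0.44704 = 5.3645 m/s.
Braking time = v/a = 5.3645 / 3.700 = 1.450 s.
Total = 0.7 + 1.450 = 2.150 s.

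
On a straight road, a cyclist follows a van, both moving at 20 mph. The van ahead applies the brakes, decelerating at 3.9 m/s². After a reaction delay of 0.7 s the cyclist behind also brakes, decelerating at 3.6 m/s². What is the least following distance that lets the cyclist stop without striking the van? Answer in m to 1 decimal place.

20 mph × 0.44704 = 8.9408 m/s.
Leader travels v²/(2a_L) = 79.938 / 7.800 = 10.248 m before stopping.
Follower covers v·t_r = 8.9408 × 0.7 = 6.259 m while reacting, then v²/(2a_F) = 79.938 / 7.200 = 11.103 m while braking, for a total of 6.259 + 11.103 = 17.362 m.
Since a_F ≤ a_L and the follower starts braking later, the follower is never slower than the leader, so the closest approach is when both have stopped.
Minimum gap = 17.362 − 10.248 = 7.114 m.

Minimum gap ≈ 7.1 m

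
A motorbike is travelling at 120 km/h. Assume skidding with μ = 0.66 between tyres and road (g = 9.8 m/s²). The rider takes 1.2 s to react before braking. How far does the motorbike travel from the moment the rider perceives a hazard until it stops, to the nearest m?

120 km/h ÷ 3.6 = 33.3333 m/s.
a = μg = 0.66 × 9.8 = 6.468 m/s².
Reaction distance = v·t_r = 33.3333 × 1.2 = 40.000 m.
Braking distance = v²/(2a) = 33.3333² / (2 × 6.468) = 1111.109 / 12.936 = 85.893 m.
Total = 40.000 + 85.893 = 125.893 m.

Total stopping distance ≈ 126 m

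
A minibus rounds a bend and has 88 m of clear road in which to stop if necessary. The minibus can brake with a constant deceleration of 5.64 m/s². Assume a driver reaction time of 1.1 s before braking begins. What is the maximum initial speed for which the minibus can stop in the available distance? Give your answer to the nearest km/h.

Stopping distance: v·t_r + v²/(2a) = 88 with t_r = 1.1 s and a = 5.640 m/s².
So v² + 12.408 v − 992.64 = 0.
Positive root: v = −a·t_r + √((a·t_r)² + 2a·d) = −6.204 + √(38.490 + 992.64) = 25.9072 m/s.
25.9072 m/s × 3.6 = 93.266 km/h.

Maximum speed ≈ 93 km/h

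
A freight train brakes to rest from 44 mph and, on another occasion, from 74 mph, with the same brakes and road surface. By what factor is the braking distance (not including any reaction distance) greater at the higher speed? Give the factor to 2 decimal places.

Factor ≈ 2.83

Braking distance d = v²/(2a), so with a fixed, d ∝ v².
Factor = (74/44)² = 1.6818² = 2.8285.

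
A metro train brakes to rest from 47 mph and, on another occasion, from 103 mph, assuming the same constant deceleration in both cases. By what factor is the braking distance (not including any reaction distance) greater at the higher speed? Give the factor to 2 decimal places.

Braking distance d = v²/(2a), so with a fixed, d ∝ v².
Factor = (103/47)² = 2.1915² = 4.8027.

Factor ≈ 4.80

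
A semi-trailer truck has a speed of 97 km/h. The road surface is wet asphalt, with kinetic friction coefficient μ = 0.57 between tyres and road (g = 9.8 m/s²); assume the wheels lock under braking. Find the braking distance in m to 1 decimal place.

Braking distance ≈ 65.0 m

97 km/h ÷ 3.6 = 26.9444 m/s.
a = μg = 0.57 × 9.8 = 5.586 m/s².
Braking distance = v²/(2a) = 26.9444² / (2 × 5.586) = 726.001 / 11.172 = 64.984 m.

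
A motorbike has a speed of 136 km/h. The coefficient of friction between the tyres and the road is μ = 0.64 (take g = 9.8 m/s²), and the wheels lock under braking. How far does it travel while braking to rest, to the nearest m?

Braking distance ≈ 114 m

136 km/h ÷ 3.6 = 37.7778 m/s.
a = μg = 0.64 × 9.8 = 6.272 m/s².
Braking distance = v²/(2a) = 37.7778² / (2 × 6.272) = 1427.162 / 12.544 = 113.772 m.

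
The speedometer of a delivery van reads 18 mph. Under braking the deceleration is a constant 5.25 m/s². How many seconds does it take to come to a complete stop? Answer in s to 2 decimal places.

Braking time ≈ 1.53 s

18 mph × 0.44704 = 8.0467 m/s.
Braking time = v/a = 8.0467 / 5.250 = 1.533 s.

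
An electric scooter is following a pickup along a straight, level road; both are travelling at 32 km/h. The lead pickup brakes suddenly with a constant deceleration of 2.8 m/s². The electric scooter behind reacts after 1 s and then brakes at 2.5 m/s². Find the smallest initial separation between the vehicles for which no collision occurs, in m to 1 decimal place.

Minimum gap ≈ 10.6 m

32 km/h ÷ 3.6 = 8.8889 m/s.
Leader travels v²/(2a_L) = 79.013 / 5.600 = 14.109 m before stopping.
Follower covers v·t_r = 8.8889 × 1 = 8.889 m while reacting, then v²/(2a_F) = 79.013 / 5.000 = 15.803 m while braking, for a total of 8.889 + 15.803 = 24.692 m.
Since a_F ≤ a_L and the follower starts braking later, the follower is never slower than the leader, so the closest approach is when both have stopped.
Minimum gap = 24.692 − 14.109 = 10.583 m.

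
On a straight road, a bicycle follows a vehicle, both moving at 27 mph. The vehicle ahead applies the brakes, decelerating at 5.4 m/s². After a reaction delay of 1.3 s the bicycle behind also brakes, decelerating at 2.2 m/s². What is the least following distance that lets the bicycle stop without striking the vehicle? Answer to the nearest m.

Minimum gap ≈ 35 m

27 mph × 0.44704 = 12.0701 m/s.
Leader travels v²/(2a_L) = 145.687 / 10.800 = 13.490 m before stopping.
Follower covers v·t_r = 12.0701 × 1.3 = 15.691 m while reacting, then v²/(2a_F) = 145.687 / 4.400 = 33.111 m while braking, for a total of 15.691 + 33.111 = 48.802 m.
Since a_F ≤ a_L and the follower starts braking later, the follower is never slower than the leader, so the closest approach is when both have stopped.
Minimum gap = 48.802 − 13.490 = 35.312 m.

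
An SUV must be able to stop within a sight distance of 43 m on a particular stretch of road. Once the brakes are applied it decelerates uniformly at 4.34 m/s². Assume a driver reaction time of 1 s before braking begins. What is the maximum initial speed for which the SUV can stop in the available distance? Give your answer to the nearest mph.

Maximum speed ≈ 35 mph

Stopping distance: v·t_r + v²/(2a) = 43 with t_r = 1 s and a = 4.340 m/s².
So v² + 8.680 v − 373.24 = 0.
Positive root: v = −a·t_r + √((a·t_r)² + 2a·d) = −4.340 + √(18.836 + 373.24) = 15.4609 m/s.
15.4609 m/s ÷ 0.44704 = 34.585 mph.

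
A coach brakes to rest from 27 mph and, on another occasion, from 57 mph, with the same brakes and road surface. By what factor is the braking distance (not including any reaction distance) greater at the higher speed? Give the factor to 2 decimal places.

Factor ≈ 4.46

Braking distance d = v²/(2a), so with a fixed, d ∝ v².
Factor = (57/27)² = 2.1111² = 4.4567.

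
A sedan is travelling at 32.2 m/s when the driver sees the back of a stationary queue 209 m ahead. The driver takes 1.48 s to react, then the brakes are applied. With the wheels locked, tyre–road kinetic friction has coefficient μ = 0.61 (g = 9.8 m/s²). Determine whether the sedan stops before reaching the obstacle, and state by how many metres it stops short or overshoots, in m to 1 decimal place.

a = μg = 0.61 × 9.8 = 5.978 m/s².
Reaction distance = 32.2000 × 1.48 = 47.656 m.
Braking distance = v²/(2a) = 1036.840 / 11.956 = 86.721 m.
Total stopping distance = 47.656 + 86.721 = 134.377 m, vs 209 m available — it stops with 209 − 134.377 = 74.623 m to spare.

Yes — it stops 74.6 m short of the obstacle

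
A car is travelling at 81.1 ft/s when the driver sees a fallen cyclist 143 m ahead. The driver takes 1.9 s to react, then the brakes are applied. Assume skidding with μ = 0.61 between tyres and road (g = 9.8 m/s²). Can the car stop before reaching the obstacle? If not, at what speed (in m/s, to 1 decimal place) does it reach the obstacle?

81.1 ft/s × 0.3048 = 24.7193 m/s.
a = μg = 0.61 × 9.8 = 5.978 m/s².
Reaction distance = 24.7193 × 1.9 = 46.967 m.
Braking distance = v²/(2a) = 611.044 / 11.956 = 51.108 m.
Total stopping distance = 46.967 + 51.108 = 98.075 m, vs 143 m available — it stops with 143 − 98.075 = 44.925 m to spare.

Yes — it stops about 44.9 m short of the obstacle, so it never reaches it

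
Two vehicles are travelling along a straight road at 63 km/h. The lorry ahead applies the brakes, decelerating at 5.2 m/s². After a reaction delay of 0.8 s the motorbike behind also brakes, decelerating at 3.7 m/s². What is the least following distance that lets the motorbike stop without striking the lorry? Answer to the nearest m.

63 km/h ÷ 3.6 = 17.5000 m/s.
Leader travels v²/(2a_L) = 306.250 / 10.400 = 29.447 m before stopping.
Follower covers v·t_r = 17.5000 × 0.8 = 14.000 m while reacting, then v²/(2a_F) = 306.250 / 7.400 = 41.385 m while braking, for a total of 14.000 + 41.385 = 55.385 m.
Since a_F ≤ a_L and the follower starts braking later, the follower is never slower than the leader, so the closest approach is when both have stopped.
Minimum gap = 55.385 − 29.447 = 25.938 m.

Minimum gap ≈ 26 m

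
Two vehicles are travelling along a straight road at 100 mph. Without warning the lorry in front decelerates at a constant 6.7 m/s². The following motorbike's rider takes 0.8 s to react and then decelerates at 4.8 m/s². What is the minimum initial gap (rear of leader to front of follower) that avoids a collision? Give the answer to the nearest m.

100 mph × 0.44704 = 44.7040 m/s.
Leader travels v²/(2a_L) = 1998.448 / 13.400 = 149.138 m before stopping.
Follower covers v·t_r = 44.7040 × 0.8 = 35.763 m while reacting, then v²/(2a_F) = 1998.448 / 9.600 = 208.172 m while braking, for a total of 35.763 + 208.172 = 243.935 m.
Since a_F ≤ a_L and the follower starts braking later, the follower is never slower than the leader, so the closest approach is when both have stopped.
Minimum gap = 243.935 − 149.138 = 94.797 m.

Minimum gap ≈ 95 m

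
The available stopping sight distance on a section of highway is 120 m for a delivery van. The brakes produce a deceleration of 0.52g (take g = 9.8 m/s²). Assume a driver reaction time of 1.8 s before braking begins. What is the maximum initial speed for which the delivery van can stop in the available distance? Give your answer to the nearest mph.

Maximum speed ≈ 60 mph

a = 0.52 × 9.8 = 5.096 m/s².
Stopping distance: v·t_r + v²/(2a) = 120 with t_r = 1.8 s and a = 5.096 m/s².
So v² + 18.346 v − 1223.04 = 0.
Positive root: v = −a·t_r + √((a·t_r)² + 2a·d) = −9.173 + √(84.144 + 1223.04) = 26.9820 m/s.
26.9820 m/s ÷ 0.44704 = 60.357 mph.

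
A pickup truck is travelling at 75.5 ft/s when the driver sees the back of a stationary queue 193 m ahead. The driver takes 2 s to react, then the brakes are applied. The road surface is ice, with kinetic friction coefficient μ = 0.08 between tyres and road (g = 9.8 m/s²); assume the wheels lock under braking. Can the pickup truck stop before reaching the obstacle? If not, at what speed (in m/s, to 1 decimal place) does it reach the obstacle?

75.5 ft/s × 0.3048 = 23.0124 m/s.
a = μg = 0.08 × 9.8 = 0.784 m/s².
Reaction distance = 23.0124 × 2 = 46.025 m.
Braking distance needed to stop: v²/(2a) = 529.571 / 1.568 = 337.737 m, so total needed = 46.025 + 337.737 = 383.762 m > 193 m — it cannot stop.
Distance remaining when braking begins: 193 − 46.025 = 146.975 m.
v² = v₀² − 2a·d = 529.571 − 2 × 0.784 × 146.975 = 299.114 m²/s².
v = √299.114 = 17.295 m/s.

No — it strikes the obstacle at 17.3 m/s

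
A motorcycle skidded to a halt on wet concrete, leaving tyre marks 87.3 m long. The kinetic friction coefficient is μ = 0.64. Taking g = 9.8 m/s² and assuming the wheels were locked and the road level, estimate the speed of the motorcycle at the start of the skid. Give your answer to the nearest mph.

Initial speed ≈ 74 mph

Deceleration a = μg = 0.64 × 9.8 = 6.272 m/s².
v = √(2a·d) = √(2 × 6.272 × 87.3) = √1095.091 = 33.0922 m/s.
= 33.0922 ÷ 0.44704 = 74.025 mph.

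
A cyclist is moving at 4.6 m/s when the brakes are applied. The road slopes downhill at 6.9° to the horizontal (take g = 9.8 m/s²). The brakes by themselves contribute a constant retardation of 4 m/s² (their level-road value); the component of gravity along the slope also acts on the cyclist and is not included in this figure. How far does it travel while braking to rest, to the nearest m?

Braking distance ≈ 4 m

Gravity along the downhill slope reduces the braking deceleration: a_eff = 4.000 − 9.8·sin 6.9° = 4.000 − 1.177 = 2.823 m/s².
Braking distance = v²/(2a) = 4.6000² / (2 × 2.823) = 21.160 / 5.646 = 3.748 m.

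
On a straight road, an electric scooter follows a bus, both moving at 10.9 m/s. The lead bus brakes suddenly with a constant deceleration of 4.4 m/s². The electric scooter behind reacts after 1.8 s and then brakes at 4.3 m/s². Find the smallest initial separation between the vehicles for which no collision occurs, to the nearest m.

Leader travels v²/(2a_L) = 118.810 / 8.800 = 13.501 m before stopping.
Follower covers v·t_r = 10.9000 × 1.8 = 19.620 m while reacting, then v²/(2a_F) = 118.810 / 8.600 = 13.815 m while braking, for a total of 19.620 + 13.815 = 33.435 m.
Since a_F ≤ a_L and the follower starts braking later, the follower is never slower than the leader, so the closest approach is when both have stopped.
Minimum gap = 33.435 − 13.501 = 19.934 m.

Minimum gap ≈ 20 m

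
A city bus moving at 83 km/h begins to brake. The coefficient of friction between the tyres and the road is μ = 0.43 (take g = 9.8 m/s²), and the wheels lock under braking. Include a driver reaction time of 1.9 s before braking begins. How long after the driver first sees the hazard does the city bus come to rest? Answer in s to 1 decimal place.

Total time ≈ 7.4 s

83 km/h ÷ 3.6 = 23.0556 m/s.
a = μg = 0.43 × 9.8 = 4.214 m/s².
Braking time = v/a = 23.0556 / 4.214 = 5.471 s.
Total = 1.9 + 5.471 = 7.371 s.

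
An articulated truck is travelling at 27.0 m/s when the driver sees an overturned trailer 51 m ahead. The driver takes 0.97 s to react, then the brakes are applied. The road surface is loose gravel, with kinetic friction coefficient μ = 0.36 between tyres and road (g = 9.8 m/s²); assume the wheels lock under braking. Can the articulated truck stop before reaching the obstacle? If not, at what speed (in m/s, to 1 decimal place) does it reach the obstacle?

a = μg = 0.36 × 9.8 = 3.528 m/s².
Reaction distance = 27.0000 × 0.97 = 26.190 m.
Braking distance needed to stop: v²/(2a) = 729.000 / 7.056 = 103.316 m, so total needed = 26.190 + 103.316 = 129.506 m > 51 m — it cannot stop.
Distance remaining when braking begins: 51 − 26.190 = 24.810 m.
v² = v₀² − 2a·d = 729.000 − 2 × 3.528 × 24.810 = 553.941 m²/s².
v = √553.941 = 23.536 m/s.

No — it strikes the obstacle at 23.5 m/s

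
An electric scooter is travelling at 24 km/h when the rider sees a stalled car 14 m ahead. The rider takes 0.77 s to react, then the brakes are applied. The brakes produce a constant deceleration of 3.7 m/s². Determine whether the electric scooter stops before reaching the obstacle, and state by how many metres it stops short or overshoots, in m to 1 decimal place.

Yes — it stops 2.9 m short of the obstacle

24 km/h ÷ 3.6 = 6.6667 m/s.
Reaction distance = 6.6667 × 0.77 = 5.133 m.
Braking distance = v²/(2a) = 44.445 / 7.400 = 6.006 m.
Total stopping distance = 5.133 + 6.006 = 11.139 m, vs 14 m available — it stops with 14 − 11.139 = 2.861 m to spare.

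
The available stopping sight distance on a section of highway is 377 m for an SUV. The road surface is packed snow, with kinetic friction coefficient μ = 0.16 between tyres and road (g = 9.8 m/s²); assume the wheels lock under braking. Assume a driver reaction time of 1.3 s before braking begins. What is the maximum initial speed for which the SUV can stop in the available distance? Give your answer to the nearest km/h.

Maximum speed ≈ 117 km/h

a = μg = 0.16 × 9.8 = 1.568 m/s².
Stopping distance: v·t_r + v²/(2a) = 377 with t_r = 1.3 s and a = 1.568 m/s².
So v² + 4.077 v − 1182.27 = 0.
Positive root: v = −a·t_r + √((a·t_r)² + 2a·d) = −2.038 + √(4.153 + 1182.27) = 32.4065 m/s.
32.4065 m/s × 3.6 = 116.663 km/h.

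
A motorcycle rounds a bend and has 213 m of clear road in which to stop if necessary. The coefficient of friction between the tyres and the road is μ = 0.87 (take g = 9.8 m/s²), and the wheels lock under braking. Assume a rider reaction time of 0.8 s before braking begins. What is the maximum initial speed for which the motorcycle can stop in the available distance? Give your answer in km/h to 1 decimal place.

a = μg = 0.87 × 9.8 = 8.526 m/s².
Stopping distance: v·t_r + v²/(2a) = 213 with t_r = 0.8 s and a = 8.526 m/s².
So v² + 13.642 v − 3632.08 = 0.
Positive root: v = −a·t_r + √((a·t_r)² + 2a·d) = −6.821 + √(46.526 + 3632.08) = 53.8305 m/s.
53.8305 m/s × 3.6 = 193.790 km/h.

Maximum speed ≈ 193.8 km/h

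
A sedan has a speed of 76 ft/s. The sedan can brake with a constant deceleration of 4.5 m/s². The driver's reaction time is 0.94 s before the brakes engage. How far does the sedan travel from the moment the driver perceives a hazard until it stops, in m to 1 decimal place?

Total stopping distance ≈ 81.4 m

76 ft/s × 0.3048 = 23.1648 m/s.
Reaction distance = v·t_r = 23.1648 × 0.94 = 21.775 m.
Braking distance = v²/(2a) = 23.1648² / (2 × 4.500) = 536.608 / 9.000 = 59.623 m.
Total = 21.775 + 59.623 = 81.398 m.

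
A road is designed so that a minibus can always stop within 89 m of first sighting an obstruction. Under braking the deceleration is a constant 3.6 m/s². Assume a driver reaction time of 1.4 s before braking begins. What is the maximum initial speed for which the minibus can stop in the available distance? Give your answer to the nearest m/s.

Stopping distance: v·t_r + v²/(2a) = 89 with t_r = 1.4 s and a = 3.600 m/s².
So v² + 10.080 v − 640.80 = 0.
Positive root: v = −a·t_r + √((a·t_r)² + 2a·d) = −5.040 + √(25.402 + 640.80) = 20.7709 m/s.

Maximum speed ≈ 21 m/s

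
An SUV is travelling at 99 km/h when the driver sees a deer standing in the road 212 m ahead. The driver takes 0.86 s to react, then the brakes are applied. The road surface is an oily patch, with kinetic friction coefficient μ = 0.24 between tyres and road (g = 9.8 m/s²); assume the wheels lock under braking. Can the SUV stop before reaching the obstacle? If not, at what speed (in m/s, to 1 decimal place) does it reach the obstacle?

99 km/h ÷ 3.6 = 27.5000 m/s.
a = μg = 0.24 × 9.8 = 2.352 m/s².
Reaction distance = 27.5000 × 0.86 = 23.650 m.
Braking distance = v²/(2a) = 756.250 / 4.704 = 160.767 m.
Total stopping distance = 23.650 + 160.767 = 184.417 m, vs 212 m available — it stops with 212 − 184.417 = 27.583 m to spare.

Yes — it stops about 27.6 m short of the obstacle, so it never reaches it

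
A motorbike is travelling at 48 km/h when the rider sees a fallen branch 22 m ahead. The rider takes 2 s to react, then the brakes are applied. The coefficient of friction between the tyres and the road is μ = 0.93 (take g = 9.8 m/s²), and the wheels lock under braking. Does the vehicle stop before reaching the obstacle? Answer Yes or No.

48 km/h ÷ 3.6 = 13.3333 m/s.
a = μg = 0.93 × 9.8 = 9.114 m/s².
Reaction distance = 13.3333 × 2 = 26.667 m.
Braking distance = v²/(2a) = 177.777 / 18.228 = 9.753 m.
Total stopping distance = 26.667 + 9.753 = 36.420 m, vs 22 m available — it cannot stop in time and overshoots by 36.420 − 22 = 14.420 m.

No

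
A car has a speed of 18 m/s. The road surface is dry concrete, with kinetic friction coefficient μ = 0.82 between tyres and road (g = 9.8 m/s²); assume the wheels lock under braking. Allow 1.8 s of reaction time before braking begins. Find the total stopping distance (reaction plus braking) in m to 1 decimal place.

Total stopping distance ≈ 52.6 m

a = μg = 0.82 × 9.8 = 8.036 m/s².
Reaction distance = v·t_r = 18.0000 × 1.8 = 32.400 m.
Braking distance = v²/(2a) = 18.0000² / (2 × 8.036) = 324.000 / 16.072 = 20.159 m.
Total = 32.400 + 20.159 = 52.559 m.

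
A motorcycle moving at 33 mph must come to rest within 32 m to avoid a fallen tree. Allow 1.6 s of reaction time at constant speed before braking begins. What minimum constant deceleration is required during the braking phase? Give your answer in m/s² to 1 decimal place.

33 mph × 0.44704 = 14.7523 m/s.
Distance covered during reaction = 14.7523 × 1.6 = 23.604 m.
Distance available for braking: 32 − 23.604 = 8.396 m.
v² = 2a·d ⇒ a = v²/(2d) = 14.7523² / (2 × 8.396) = 217.630 / 16.792 = 12.9603 m/s².

Required deceleration ≈ 13.0 m/s²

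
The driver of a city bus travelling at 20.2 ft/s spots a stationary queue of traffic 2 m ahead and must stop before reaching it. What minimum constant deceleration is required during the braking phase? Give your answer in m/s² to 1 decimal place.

20.2 ft/s × 0.3048 = 6.1570 m/s.
v² = 2a·d ⇒ a = v²/(2d) = 6.1570² / (2 × 2.000) = 37.909 / 4.000 = 9.4772 m/s².

Required deceleration ≈ 9.5 m/s²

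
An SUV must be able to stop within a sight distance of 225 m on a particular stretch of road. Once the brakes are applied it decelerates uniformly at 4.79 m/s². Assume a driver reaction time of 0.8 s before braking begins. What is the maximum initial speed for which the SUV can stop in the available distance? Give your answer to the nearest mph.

Stopping distance: v·t_r + v²/(2a) = 225 with t_r = 0.8 s and a = 4.790 m/s².
So v² + 7.664 v − 2155.50 = 0.
Positive root: v = −a·t_r + √((a·t_r)² + 2a·d) = −3.832 + √(14.684 + 2155.50) = 42.7532 m/s.
42.7532 m/s ÷ 0.44704 = 95.636 mph.

Maximum speed ≈ 96 mph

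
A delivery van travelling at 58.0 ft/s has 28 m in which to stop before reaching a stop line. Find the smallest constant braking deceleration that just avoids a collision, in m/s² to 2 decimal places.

58 ft/s × 0.3048 = 17.6784 m/s.
v² = 2a·d ⇒ a = v²/(2d) = 17.6784² / (2 × 28.000) = 312.526 / 56.000 = 5.5808 m/s².

Required deceleration ≈ 5.58 m/s²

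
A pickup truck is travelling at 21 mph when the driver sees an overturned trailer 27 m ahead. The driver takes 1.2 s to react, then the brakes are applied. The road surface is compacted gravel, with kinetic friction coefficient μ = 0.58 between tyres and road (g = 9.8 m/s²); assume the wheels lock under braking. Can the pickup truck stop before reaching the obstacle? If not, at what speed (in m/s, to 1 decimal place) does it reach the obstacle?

Yes — it stops about 8.0 m short of the obstacle, so it never reaches it

21 mph × 0.44704 = 9.3878 m/s.
a = μg = 0.58 × 9.8 = 5.684 m/s².
Reaction distance = 9.3878 × 1.2 = 11.265 m.
Braking distance = v²/(2a) = 88.131 / 11.368 = 7.753 m.
Total stopping distance = 11.265 + 7.753 = 19.018 m, vs 27 m available — it stops with 27 − 19.018 = 7.982 m to spare.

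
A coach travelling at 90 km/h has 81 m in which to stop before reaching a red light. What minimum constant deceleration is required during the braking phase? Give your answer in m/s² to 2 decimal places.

90 km/h ÷ 3.6 = 25.0000 m/s.
v² = 2a·d ⇒ a = v²/(2d) = 25.0000² / (2 × 81.000) = 625.000 / 162.000 = 3.8580 m/s².

Required deceleration ≈ 3.86 m/s²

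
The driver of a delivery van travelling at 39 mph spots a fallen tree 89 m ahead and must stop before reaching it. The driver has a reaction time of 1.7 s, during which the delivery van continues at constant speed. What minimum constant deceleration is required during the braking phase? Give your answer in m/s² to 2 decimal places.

Required deceleration ≈ 2.56 m/s²

39 mph × 0.44704 = 17.4346 m/s.
Distance covered during reaction = 17.4346 × 1.7 = 29.639 m.
Distance available for braking: 89 − 29.639 = 59.361 m.
v² = 2a·d ⇒ a = v²/(2d) = 17.4346² / (2 × 59.361) = 303.965 / 118.722 = 2.5603 m/s².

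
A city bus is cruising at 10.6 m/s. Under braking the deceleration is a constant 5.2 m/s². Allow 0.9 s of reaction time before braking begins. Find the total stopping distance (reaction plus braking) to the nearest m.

Total stopping distance ≈ 20 m

Reaction distance = v·t_r = 10.6000 × 0.9 = 9.540 m.
Braking distance = v²/(2a) = 10.6000² / (2 × 5.200) = 112.360 / 10.400 = 10.804 m.
Total = 9.540 + 10.804 = 20.344 m.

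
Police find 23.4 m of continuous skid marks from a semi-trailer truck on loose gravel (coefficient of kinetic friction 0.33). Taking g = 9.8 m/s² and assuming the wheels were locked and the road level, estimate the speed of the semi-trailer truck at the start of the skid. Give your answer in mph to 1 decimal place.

Initial speed ≈ 27.5 mph

Deceleration a = μg = 0.33 × 9.8 = 3.234 m/s².
v = √(2a·d) = √(2 × 3.234 × 23.4) = √151.351 = 12.3025 m/s.
= 12.3025 ÷ 0.44704 = 27.520 mph.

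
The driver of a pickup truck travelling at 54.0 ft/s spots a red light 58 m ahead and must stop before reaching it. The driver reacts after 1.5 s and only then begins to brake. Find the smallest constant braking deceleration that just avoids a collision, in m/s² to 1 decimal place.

Required deceleration ≈ 4.1 m/s²

54 ft/s × 0.3048 = 16.4592 m/s.
Distance covered during reaction = 16.4592 × 1.5 = 24.689 m.
Distance available for braking: 58 − 24.689 = 33.311 m.
v² = 2a·d ⇒ a = v²/(2d) = 16.4592² / (2 × 33.311) = 270.905 / 66.622 = 4.0663 m/s².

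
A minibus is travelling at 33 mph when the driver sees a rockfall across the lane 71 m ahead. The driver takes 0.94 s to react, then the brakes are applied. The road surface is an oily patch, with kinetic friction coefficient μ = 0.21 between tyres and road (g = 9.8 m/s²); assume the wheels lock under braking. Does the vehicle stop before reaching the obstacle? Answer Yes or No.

Yes

33 mph × 0.44704 = 14.7523 m/s.
a = μg = 0.21 × 9.8 = 2.058 m/s².
Reaction distance = 14.7523 × 0.94 = 13.867 m.
Braking distance = v²/(2a) = 217.630 / 4.116 = 52.874 m.
Total stopping distance = 13.867 + 52.874 = 66.741 m, vs 71 m available — it stops with 71 − 66.741 = 4.259 m to spare.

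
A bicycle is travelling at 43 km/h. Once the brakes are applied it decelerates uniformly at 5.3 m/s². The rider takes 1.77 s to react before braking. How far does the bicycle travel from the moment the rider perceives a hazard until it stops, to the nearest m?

Total stopping distance ≈ 35 m

43 km/h ÷ 3.6 = 11.9444 m/s.
Reaction distance = v·t_r = 11.9444 × 1.77 = 21.142 m.
Braking distance = v²/(2a) = 11.9444² / (2 × 5.300) = 142.669 / 10.600 = 13.459 m.
Total = 21.142 + 13.459 = 34.601 m.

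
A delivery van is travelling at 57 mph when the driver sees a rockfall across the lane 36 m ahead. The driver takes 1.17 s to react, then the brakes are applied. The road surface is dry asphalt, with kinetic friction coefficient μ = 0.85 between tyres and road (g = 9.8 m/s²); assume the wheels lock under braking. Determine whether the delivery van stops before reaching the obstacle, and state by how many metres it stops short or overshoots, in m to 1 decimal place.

57 mph × 0.44704 = 25.4813 m/s.
a = μg = 0.85 × 9.8 = 8.330 m/s².
Reaction distance = 25.4813 × 1.17 = 29.813 m.
Braking distance = v²/(2a) = 649.297 / 16.660 = 38.973 m.
Total stopping distance = 29.813 + 38.973 = 68.786 m, vs 36 m available — it cannot stop in time and overshoots by 68.786 − 36 = 32.786 m.

No — it overshoots by 32.8 m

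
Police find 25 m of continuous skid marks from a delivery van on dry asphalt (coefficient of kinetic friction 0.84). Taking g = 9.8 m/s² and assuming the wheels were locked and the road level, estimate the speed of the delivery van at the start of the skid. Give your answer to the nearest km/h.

Initial speed ≈ 73 km/h

Deceleration a = μg = 0.84 × 9.8 = 8.232 m/s².
v = √(2a·d) = √(2 × 8.232 × 25) = √411.600 = 20.2879 m/s.
= 20.2879 × 3.6 = 73.036 km/h.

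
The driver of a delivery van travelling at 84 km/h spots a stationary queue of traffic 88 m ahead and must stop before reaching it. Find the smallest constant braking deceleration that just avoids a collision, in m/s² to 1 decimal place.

Required deceleration ≈ 3.1 m/s²

84 km/h ÷ 3.6 = 23.3333 m/s.
v² = 2a·d ⇒ a = v²/(2d) = 23.3333² / (2 × 88.000) = 544.443 / 176.000 = 3.0934 m/s².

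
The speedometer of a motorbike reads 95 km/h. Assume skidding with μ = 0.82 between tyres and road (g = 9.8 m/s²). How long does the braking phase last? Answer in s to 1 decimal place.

Braking time ≈ 3.3 s

95 km/h ÷ 3.6 = 26.3889 m/s.
a = μg = 0.82 × 9.8 = 8.036 m/s².
Braking time = v/a = 26.3889 / 8.036 = 3.284 s.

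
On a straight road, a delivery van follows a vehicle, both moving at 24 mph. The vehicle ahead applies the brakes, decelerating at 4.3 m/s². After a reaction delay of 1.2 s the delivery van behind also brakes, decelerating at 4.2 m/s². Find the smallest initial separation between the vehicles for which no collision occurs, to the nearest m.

Minimum gap ≈ 13 m

24 mph × 0.44704 = 10.7290 m/s.
Leader travels v²/(2a_L) = 115.111 / 8.600 = 13.385 m before stopping.
Follower covers v·t_r = 10.7290 × 1.2 = 12.875 m while reacting, then v²/(2a_F) = 115.111 / 8.400 = 13.704 m while braking, for a total of 12.875 + 13.704 = 26.579 m.
Since a_F ≤ a_L and the follower starts braking later, the follower is never slower than the leader, so the closest approach is when both have stopped.
Minimum gap = 26.579 − 13.385 = 13.194 m.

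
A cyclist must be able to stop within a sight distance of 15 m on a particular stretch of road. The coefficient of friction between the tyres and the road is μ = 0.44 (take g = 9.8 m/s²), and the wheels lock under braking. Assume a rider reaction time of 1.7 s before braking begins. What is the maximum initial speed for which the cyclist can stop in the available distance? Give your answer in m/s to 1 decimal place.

a = μg = 0.44 × 9.8 = 4.312 m/s².
Stopping distance: v·t_r + v²/(2a) = 15 with t_r = 1.7 s and a = 4.312 m/s².
So v² + 14.661 v − 129.36 = 0.
Positive root: v = −a·t_r + √((a·t_r)² + 2a·d) = −7.330 + √(53.729 + 129.36) = 6.2010 m/s.

Maximum speed ≈ 6.2 m/s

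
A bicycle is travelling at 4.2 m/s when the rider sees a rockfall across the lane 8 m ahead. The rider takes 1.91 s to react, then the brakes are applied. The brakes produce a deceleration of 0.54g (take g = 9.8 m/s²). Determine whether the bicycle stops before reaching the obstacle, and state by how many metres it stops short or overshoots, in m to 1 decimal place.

No — it overshoots by 1.7 m

a = 0.54 × 9.8 = 5.292 m/s².
Reaction distance = 4.2000 × 1.91 = 8.022 m.
Braking distance = v²/(2a) = 17.640 / 10.584 = 1.667 m.
Total stopping distance = 8.022 + 1.667 = 9.689 m, vs 8 m available — it cannot stop in time and overshoots by 9.689 − 8 = 1.689 m.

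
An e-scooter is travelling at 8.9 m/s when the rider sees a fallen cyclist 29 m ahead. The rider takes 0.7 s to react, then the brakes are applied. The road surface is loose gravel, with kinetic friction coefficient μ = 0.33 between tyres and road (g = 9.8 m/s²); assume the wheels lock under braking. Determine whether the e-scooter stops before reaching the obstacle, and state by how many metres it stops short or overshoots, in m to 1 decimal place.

Yes — it stops 10.5 m short of the obstacle

a = μg = 0.33 × 9.8 = 3.234 m/s².
Reaction distance = 8.9000 × 0.7 = 6.230 m.
Braking distance = v²/(2a) = 79.210 / 6.468 = 12.246 m.
Total stopping distance = 6.230 + 12.246 = 18.476 m, vs 29 m available — it stops with 29 − 18.476 = 10.524 m to spare.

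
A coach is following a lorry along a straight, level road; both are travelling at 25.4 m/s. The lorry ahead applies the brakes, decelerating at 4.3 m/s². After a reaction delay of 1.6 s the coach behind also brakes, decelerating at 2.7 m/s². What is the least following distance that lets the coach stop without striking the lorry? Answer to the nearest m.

Leader travels v²/(2a_L) = 645.160 / 8.600 = 75.019 m before stopping.
Follower covers v·t_r = 25.4000 × 1.6 = 40.640 m while reacting, then v²/(2a_F) = 645.160 / 5.400 = 119.474 m while braking, for a total of 40.640 + 119.474 = 160.114 m.
Since a_F ≤ a_L and the follower starts braking later, the follower is never slower than the leader, so the closest approach is when both have stopped.
Minimum gap = 160.114 − 75.019 = 85.095 m.

Minimum gap ≈ 85 m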